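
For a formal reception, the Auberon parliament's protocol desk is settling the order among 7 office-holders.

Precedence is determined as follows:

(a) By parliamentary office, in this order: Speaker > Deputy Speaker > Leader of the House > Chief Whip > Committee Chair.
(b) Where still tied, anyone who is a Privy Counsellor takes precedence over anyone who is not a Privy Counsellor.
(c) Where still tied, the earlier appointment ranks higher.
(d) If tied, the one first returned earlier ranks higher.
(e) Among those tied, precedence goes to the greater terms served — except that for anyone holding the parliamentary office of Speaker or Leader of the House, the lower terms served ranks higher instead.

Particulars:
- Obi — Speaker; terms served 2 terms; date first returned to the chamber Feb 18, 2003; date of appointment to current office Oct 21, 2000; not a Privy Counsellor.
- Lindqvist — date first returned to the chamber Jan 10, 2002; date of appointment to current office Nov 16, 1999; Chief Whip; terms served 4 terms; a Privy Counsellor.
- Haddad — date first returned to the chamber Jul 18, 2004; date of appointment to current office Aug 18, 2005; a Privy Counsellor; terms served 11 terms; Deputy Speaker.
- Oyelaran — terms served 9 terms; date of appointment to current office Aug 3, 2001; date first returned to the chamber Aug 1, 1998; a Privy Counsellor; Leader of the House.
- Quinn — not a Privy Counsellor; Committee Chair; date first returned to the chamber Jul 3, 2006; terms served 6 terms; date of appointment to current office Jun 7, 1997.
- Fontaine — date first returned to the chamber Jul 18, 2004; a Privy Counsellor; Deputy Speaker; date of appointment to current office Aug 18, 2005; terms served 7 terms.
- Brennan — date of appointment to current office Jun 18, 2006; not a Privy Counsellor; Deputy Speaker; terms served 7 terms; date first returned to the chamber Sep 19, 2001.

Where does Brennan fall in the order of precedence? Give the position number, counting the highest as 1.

By parliamentary office: Obi (Speaker); then Haddad, Fontaine and Brennan (Deputy Speaker); then Oyelaran (Leader of the House); then Lindqvist (Chief Whip); then Quinn (Committee Chair).
Among Haddad, Fontaine and Brennan, a Privy Counsellor before not a Privy Counsellor: Haddad and Fontaine (a Privy Counsellor) before Brennan (not a Privy Counsellor).
Haddad and Fontaine both have date of appointment to current office Aug 18, 2005, so the next rule applies.
Haddad and Fontaine both have date first returned to the chamber Jul 18, 2004, so the next rule applies.
Among Haddad and Fontaine, by terms served (higher first): Haddad (11 terms) before Fontaine (7 terms).
Order: Obi, Haddad, Fontaine, Brennan, Oyelaran, Lindqvist, Quinn. So position 4.

4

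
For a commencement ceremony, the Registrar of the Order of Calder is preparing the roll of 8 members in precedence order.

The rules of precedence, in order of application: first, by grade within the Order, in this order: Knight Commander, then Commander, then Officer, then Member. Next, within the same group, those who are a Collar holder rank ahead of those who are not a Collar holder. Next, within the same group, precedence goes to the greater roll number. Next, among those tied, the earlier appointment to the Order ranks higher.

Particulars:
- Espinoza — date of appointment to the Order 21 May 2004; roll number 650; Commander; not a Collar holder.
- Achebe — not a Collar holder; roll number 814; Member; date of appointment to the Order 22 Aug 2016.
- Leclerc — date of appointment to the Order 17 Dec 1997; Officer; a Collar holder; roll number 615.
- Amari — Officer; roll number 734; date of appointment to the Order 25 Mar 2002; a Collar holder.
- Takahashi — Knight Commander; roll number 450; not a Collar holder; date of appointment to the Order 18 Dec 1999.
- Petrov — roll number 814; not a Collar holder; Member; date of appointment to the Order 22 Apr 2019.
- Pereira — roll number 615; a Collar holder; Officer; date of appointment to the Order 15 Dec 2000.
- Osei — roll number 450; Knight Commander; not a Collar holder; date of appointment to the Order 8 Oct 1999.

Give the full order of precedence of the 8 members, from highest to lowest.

Osei, Takahashi, Espinoza, Amari, Leclerc, Pereira, Achebe, Petrov

By grade within the Order: Osei and Takahashi (Knight Commander); then Espinoza (Commander); then Amari, Leclerc and Pereira (Officer); then Achebe and Petrov (Member).
Osei and Takahashi are each not a Collar holder, so the next rule applies.
Osei and Takahashi both have roll number 450, so the next rule applies.
Among Osei and Takahashi, by date of appointment to the Order (earlier first): Osei (8 Oct 1999) before Takahashi (18 Dec 1999).
Amari, Leclerc and Pereira are each a Collar holder, so the next rule applies.
Among Amari, Leclerc and Pereira, by roll number (higher first): Amari (734) before Leclerc and Pereira (615).
Among Leclerc and Pereira, by date of appointment to the Order (earlier first): Leclerc (17 Dec 1997) before Pereira (15 Dec 2000).
Achebe and Petrov are each not a Collar holder, so the next rule applies.
Achebe and Petrov both have roll number 814, so the next rule applies.
Among Achebe and Petrov, by date of appointment to the Order (earlier first): Achebe (22 Aug 2016) before Petrov (22 Apr 2019).
Full order: Osei, Takahashi, Espinoza, Amari, Leclerc, Pereira, Achebe, Petrov.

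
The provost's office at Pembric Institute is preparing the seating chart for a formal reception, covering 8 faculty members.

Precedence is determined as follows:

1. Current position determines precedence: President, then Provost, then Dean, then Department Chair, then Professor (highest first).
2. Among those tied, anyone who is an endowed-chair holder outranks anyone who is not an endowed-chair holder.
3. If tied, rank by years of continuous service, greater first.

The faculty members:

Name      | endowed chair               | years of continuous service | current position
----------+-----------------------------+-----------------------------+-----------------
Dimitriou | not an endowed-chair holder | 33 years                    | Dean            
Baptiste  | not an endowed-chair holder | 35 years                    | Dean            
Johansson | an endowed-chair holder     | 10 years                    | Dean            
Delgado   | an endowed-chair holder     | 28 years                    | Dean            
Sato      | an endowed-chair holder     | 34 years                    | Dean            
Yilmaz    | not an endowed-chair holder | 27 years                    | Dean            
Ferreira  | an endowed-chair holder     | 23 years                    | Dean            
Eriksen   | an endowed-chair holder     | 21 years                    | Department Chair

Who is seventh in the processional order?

By current position: Sato, Delgado, Ferreira, Johansson, Baptiste, Dimitriou and Yilmaz (Dean); then Eriksen (Department Chair).
Among Sato, Delgado, Ferreira, Johansson, Baptiste, Dimitriou and Yilmaz, an endowed-chair holder before not an endowed-chair holder: Sato, Delgado, Ferreira and Johansson (an endowed-chair holder) before Baptiste, Dimitriou and Yilmaz (not an endowed-chair holder).
Among Sato, Delgado, Ferreira and Johansson, by years of continuous service (higher first): Sato (34 years) before Delgado (28 years) before Ferreira (23 years) before Johansson (10 years).
Among Baptiste, Dimitriou and Yilmaz, by years of continuous service (higher first): Baptiste (35 years) before Dimitriou (33 years) before Yilmaz (27 years).
Order: Sato, Delgado, Ferreira, Johansson, Baptiste, Dimitriou, Yilmaz, Eriksen.

Yilmaz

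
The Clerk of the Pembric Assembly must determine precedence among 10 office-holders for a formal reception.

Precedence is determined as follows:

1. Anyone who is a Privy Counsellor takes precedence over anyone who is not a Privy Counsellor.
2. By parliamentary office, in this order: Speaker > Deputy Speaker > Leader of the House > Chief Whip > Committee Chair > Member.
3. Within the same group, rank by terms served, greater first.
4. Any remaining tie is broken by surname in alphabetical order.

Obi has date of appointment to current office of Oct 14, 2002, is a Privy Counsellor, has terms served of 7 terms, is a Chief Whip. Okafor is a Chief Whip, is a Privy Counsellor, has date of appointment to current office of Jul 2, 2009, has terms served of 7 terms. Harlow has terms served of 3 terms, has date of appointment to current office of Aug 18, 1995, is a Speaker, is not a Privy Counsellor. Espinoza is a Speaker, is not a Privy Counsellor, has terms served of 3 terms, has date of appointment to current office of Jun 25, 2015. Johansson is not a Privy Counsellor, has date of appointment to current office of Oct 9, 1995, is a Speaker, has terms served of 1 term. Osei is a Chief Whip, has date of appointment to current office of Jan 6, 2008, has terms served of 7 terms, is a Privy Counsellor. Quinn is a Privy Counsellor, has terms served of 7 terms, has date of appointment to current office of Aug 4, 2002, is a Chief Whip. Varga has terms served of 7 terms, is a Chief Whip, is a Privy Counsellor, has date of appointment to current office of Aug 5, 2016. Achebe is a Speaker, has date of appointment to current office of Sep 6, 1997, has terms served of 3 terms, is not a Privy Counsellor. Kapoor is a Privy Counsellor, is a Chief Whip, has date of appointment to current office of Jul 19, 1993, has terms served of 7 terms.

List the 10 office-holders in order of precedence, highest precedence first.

By the first rule: Kapoor, Obi, Okafor, Osei, Quinn and Varga (each a Privy Counsellor); then Achebe, Espinoza, Harlow and Johansson (each not a Privy Counsellor).
Kapoor, Obi, Okafor, Osei, Quinn and Varga are each Chief Whip, so the next rule applies.
Kapoor, Obi, Okafor, Osei, Quinn and Varga all have terms served 7 terms, so the next rule applies.
Among Kapoor, Obi, Okafor, Osei, Quinn and Varga, alphabetically by surname: Kapoor before Obi before Okafor before Osei before Quinn before Varga.
Achebe, Espinoza, Harlow and Johansson are each Speaker, so the next rule applies.
Among Achebe, Espinoza, Harlow and Johansson, by terms served (higher first): Achebe, Espinoza and Harlow (3 terms) before Johansson (1 term).
Among Achebe, Espinoza and Harlow, alphabetically by surname: Achebe before Espinoza before Harlow.
Full order: Kapoor, Obi, Okafor, Osei, Quinn, Varga, Achebe, Espinoza, Harlow, Johansson.

Kapoor, Obi, Okafor, Osei, Quinn, Varga, Achebe, Espinoza, Harlow, Johansson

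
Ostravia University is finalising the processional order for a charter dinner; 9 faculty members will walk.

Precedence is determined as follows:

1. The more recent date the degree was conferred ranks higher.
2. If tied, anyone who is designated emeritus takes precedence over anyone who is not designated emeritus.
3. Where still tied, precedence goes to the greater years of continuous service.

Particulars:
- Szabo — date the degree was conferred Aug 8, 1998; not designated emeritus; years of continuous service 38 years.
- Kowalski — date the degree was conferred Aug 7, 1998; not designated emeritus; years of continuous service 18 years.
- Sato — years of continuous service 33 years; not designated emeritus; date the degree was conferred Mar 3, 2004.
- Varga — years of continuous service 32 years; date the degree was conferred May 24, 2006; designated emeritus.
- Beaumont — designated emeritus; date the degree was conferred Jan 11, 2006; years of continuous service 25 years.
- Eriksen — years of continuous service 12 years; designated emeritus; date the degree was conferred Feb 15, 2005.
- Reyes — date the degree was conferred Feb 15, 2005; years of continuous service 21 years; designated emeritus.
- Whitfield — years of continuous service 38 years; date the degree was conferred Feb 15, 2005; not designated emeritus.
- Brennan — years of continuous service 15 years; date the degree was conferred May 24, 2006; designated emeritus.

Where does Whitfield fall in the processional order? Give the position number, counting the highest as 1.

6

By date the degree was conferred (later first): Varga and Brennan (both May 24, 2006); then Beaumont (Jan 11, 2006); then Reyes, Eriksen and Whitfield (each Feb 15, 2005); then Sato (Mar 3, 2004); then Szabo (Aug 8, 1998); then Kowalski (Aug 7, 1998).
Varga and Brennan are each designated emeritus, so the next rule applies.
Among Varga and Brennan, by years of continuous service (higher first): Varga (32 years) before Brennan (15 years).
Among Reyes, Eriksen and Whitfield, designated emeritus before not designated emeritus: Reyes and Eriksen (designated emeritus) before Whitfield (not designated emeritus).
Among Reyes and Eriksen, by years of continuous service (higher first): Reyes (21 years) before Eriksen (12 years).
Order: Varga, Brennan, Beaumont, Reyes, Eriksen, Whitfield, Sato, Szabo, Kowalski. So position 6.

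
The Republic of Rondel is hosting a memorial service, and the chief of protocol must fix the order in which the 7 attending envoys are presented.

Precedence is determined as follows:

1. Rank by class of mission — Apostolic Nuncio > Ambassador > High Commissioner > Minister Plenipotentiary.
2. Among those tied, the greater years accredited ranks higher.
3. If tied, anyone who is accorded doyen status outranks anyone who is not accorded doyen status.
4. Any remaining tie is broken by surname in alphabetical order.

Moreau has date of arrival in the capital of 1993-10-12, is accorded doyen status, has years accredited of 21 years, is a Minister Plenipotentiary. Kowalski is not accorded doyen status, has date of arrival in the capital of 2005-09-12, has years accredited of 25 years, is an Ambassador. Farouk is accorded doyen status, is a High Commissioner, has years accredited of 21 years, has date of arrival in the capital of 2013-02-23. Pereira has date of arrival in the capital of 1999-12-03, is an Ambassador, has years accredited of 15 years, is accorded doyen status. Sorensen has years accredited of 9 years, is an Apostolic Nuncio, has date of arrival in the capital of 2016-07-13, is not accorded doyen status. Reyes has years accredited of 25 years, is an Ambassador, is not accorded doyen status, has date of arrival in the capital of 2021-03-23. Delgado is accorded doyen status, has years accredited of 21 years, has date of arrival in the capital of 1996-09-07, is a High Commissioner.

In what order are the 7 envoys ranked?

By class of mission: Sorensen (Apostolic Nuncio); then Kowalski, Reyes and Pereira (Ambassador); then Delgado and Farouk (High Commissioner); then Moreau (Minister Plenipotentiary).
Among Kowalski, Reyes and Pereira, by years accredited (higher first): Kowalski and Reyes (25 years) before Pereira (15 years).
Kowalski and Reyes are each not accorded doyen status, so the next rule applies.
Among Kowalski and Reyes, alphabetically by surname: Kowalski before Reyes.
Delgado and Farouk both have years accredited 21 years, so the next rule applies.
Delgado and Farouk are each accorded doyen status, so the next rule applies.
Among Delgado and Farouk, alphabetically by surname: Delgado before Farouk.
Full order: Sorensen, Kowalski, Reyes, Pereira, Delgado, Farouk, Moreau.

Sorensen, Kowalski, Reyes, Pereira, Delgado, Farouk, Moreau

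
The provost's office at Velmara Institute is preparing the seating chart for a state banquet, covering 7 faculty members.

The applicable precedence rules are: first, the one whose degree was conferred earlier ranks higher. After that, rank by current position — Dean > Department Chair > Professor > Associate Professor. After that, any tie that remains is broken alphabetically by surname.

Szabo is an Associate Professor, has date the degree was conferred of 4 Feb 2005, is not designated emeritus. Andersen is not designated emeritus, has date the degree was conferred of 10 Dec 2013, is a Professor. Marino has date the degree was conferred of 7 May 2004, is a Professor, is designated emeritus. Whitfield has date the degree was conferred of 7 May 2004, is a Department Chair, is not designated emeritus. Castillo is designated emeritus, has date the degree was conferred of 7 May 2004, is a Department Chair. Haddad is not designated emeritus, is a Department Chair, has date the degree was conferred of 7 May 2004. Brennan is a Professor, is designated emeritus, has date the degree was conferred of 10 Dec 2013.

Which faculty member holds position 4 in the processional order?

Marino

By date the degree was conferred (earlier first): Castillo, Haddad, Whitfield and Marino (each 7 May 2004); then Szabo (4 Feb 2005); then Andersen and Brennan (both 10 Dec 2013).
Among Castillo, Haddad, Whitfield and Marino, by current position: Castillo, Haddad and Whitfield (Department Chair) before Marino (Professor).
Among Castillo, Haddad and Whitfield, alphabetically by surname: Castillo before Haddad before Whitfield.
Andersen and Brennan are each Professor, so the next rule applies.
Among Andersen and Brennan, alphabetically by surname: Andersen before Brennan.
Order: Castillo, Haddad, Whitfield, Marino, Szabo, Andersen, Brennan.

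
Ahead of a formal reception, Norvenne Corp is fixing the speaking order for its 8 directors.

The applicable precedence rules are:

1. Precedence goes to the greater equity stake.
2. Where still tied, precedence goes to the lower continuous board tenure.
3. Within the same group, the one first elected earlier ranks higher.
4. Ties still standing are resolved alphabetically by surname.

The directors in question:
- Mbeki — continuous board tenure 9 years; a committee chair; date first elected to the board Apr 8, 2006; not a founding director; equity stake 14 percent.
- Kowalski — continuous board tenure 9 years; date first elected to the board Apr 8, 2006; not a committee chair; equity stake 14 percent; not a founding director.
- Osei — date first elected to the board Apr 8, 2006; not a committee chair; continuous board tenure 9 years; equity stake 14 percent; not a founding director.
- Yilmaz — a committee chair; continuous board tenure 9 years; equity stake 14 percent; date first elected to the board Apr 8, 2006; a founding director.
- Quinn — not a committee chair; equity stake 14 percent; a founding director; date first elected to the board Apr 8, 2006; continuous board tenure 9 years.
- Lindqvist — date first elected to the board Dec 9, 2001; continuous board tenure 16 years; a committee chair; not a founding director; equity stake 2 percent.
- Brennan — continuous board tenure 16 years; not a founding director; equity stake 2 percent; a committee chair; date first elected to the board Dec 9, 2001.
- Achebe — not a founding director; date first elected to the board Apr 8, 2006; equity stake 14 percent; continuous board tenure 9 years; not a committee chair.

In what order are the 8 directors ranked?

By equity stake (higher first): Achebe, Kowalski, Mbeki, Osei, Quinn and Yilmaz (each 14 percent); then Brennan and Lindqvist (both 2 percent).
Achebe, Kowalski, Mbeki, Osei, Quinn and Yilmaz all have continuous board tenure 9 years, so the next rule applies.
Achebe, Kowalski, Mbeki, Osei, Quinn and Yilmaz all have date first elected to the board Apr 8, 2006, so the next rule applies.
Among Achebe, Kowalski, Mbeki, Osei, Quinn and Yilmaz, alphabetically by surname: Achebe before Kowalski before Mbeki before Osei before Quinn before Yilmaz.
Brennan and Lindqvist both have continuous board tenure 16 years, so the next rule applies.
Brennan and Lindqvist both have date first elected to the board Dec 9, 2001, so the next rule applies.
Among Brennan and Lindqvist, alphabetically by surname: Brennan before Lindqvist.
Full order: Achebe, Kowalski, Mbeki, Osei, Quinn, Yilmaz, Brennan, Lindqvist.

Achebe, Kowalski, Mbeki, Osei, Quinn, Yilmaz, Brennan, Lindqvist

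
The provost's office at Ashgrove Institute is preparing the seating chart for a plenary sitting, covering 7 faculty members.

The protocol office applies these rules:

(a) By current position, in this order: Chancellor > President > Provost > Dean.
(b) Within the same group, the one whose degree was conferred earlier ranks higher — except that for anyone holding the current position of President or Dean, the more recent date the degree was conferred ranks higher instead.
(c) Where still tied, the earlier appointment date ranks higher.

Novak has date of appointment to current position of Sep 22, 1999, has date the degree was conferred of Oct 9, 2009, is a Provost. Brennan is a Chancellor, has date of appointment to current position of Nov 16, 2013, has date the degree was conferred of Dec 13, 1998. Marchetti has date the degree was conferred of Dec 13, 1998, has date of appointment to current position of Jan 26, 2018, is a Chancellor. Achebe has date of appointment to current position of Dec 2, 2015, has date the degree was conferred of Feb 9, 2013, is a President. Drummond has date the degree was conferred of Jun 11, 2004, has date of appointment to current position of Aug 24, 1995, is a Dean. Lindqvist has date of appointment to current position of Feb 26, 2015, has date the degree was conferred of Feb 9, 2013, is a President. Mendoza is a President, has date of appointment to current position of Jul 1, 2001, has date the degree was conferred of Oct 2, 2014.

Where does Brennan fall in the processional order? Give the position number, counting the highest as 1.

1

By current position: Brennan and Marchetti (Chancellor); then Mendoza, Lindqvist and Achebe (President); then Novak (Provost); then Drummond (Dean).
Brennan and Marchetti both have date the degree was conferred Dec 13, 1998, so the next rule applies.
Among Brennan and Marchetti, by date of appointment to current position (earlier first): Brennan (Nov 16, 2013) before Marchetti (Jan 26, 2018).
Among Mendoza, Lindqvist and Achebe, by date the degree was conferred (later first) (reversed rule for this group): Mendoza (Oct 2, 2014) before Lindqvist and Achebe (Feb 9, 2013).
Among Lindqvist and Achebe, by date of appointment to current position (earlier first): Lindqvist (Feb 26, 2015) before Achebe (Dec 2, 2015).
Order: Brennan, Marchetti, Mendoza, Lindqvist, Achebe, Novak, Drummond. So position 1.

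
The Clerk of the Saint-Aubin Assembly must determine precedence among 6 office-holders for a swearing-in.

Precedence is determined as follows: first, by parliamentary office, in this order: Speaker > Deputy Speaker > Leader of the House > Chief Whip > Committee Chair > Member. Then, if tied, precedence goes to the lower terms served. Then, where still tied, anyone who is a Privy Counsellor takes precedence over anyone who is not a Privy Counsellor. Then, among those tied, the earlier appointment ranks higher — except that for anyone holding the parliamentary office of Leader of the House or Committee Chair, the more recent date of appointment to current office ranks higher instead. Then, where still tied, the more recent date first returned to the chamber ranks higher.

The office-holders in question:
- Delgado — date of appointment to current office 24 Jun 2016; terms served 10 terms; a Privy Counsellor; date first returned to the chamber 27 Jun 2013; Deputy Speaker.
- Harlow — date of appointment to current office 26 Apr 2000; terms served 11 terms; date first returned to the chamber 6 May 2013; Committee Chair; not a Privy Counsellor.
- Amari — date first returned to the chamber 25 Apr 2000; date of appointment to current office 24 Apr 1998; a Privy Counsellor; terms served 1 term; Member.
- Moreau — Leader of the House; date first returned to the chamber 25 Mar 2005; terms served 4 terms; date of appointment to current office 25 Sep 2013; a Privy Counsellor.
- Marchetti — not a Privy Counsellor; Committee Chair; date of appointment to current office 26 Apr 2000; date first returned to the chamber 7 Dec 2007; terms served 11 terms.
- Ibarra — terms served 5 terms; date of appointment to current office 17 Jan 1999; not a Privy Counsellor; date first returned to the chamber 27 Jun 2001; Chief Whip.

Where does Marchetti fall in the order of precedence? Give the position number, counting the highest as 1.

By parliamentary office: Delgado (Deputy Speaker); then Moreau (Leader of the House); then Ibarra (Chief Whip); then Harlow and Marchetti (Committee Chair); then Amari (Member).
Harlow and Marchetti both have terms served 11 terms, so the next rule applies.
Harlow and Marchetti are each not a Privy Counsellor, so the next rule applies.
Harlow and Marchetti both have date of appointment to current office 26 Apr 2000, so the next rule applies.
Among Harlow and Marchetti, by date first returned to the chamber (later first): Harlow (6 May 2013) before Marchetti (7 Dec 2007).
Order: Delgado, Moreau, Ibarra, Harlow, Marchetti, Amari. So position 5.

5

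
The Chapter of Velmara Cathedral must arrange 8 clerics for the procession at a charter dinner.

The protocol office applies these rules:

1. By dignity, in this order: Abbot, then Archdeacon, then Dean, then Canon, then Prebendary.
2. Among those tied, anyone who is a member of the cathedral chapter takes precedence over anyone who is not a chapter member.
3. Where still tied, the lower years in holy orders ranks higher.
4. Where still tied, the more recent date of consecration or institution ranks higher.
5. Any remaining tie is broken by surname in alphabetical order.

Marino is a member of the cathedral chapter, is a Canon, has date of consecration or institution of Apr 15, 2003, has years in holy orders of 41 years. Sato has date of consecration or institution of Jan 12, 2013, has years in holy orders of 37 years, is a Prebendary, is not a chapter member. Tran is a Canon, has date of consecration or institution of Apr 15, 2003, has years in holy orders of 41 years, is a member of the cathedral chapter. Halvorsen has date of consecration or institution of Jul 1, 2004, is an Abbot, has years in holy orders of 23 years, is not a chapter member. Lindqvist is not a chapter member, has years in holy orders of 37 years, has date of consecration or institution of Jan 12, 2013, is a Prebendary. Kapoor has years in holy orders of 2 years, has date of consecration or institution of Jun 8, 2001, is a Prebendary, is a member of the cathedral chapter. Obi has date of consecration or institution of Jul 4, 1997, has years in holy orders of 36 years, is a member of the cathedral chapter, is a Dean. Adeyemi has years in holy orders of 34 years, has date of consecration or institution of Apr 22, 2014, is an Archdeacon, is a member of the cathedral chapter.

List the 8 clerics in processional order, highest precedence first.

By dignity: Halvorsen (Abbot); then Adeyemi (Archdeacon); then Obi (Dean); then Marino and Tran (Canon); then Kapoor, Lindqvist and Sato (Prebendary).
Marino and Tran are each a member of the cathedral chapter, so the next rule applies.
Marino and Tran both have years in holy orders 41 years, so the next rule applies.
Marino and Tran both have date of consecration or institution Apr 15, 2003, so the next rule applies.
Among Marino and Tran, alphabetically by surname: Marino before Tran.
Among Kapoor, Lindqvist and Sato, a member of the cathedral chapter before not a chapter member: Kapoor (a member of the cathedral chapter) before Lindqvist and Sato (not a chapter member).
Lindqvist and Sato both have years in holy orders 37 years, so the next rule applies.
Lindqvist and Sato both have date of consecration or institution Jan 12, 2013, so the next rule applies.
Among Lindqvist and Sato, alphabetically by surname: Lindqvist before Sato.
Full order: Halvorsen, Adeyemi, Obi, Marino, Tran, Kapoor, Lindqvist, Sato.

Halvorsen, Adeyemi, Obi, Marino, Tran, Kapoor, Lindqvist, Sato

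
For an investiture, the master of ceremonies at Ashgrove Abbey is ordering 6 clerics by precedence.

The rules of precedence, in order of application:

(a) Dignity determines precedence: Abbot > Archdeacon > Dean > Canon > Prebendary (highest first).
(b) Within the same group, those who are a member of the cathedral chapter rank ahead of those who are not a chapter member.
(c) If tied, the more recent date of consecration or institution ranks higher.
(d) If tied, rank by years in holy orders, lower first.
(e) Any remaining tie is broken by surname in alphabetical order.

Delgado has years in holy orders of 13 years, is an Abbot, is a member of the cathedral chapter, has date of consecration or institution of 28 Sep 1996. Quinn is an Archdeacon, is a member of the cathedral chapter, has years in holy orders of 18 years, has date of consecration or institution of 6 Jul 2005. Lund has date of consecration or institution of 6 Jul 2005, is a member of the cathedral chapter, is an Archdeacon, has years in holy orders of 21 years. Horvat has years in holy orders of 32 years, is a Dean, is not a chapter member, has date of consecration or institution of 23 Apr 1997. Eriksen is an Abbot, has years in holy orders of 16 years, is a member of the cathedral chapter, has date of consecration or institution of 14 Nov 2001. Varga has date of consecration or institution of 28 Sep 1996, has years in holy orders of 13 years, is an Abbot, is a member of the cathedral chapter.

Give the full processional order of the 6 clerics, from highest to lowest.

By dignity: Eriksen, Delgado and Varga (Abbot); then Quinn and Lund (Archdeacon); then Horvat (Dean).
Eriksen, Delgado and Varga are each a member of the cathedral chapter, so the next rule applies.
Among Eriksen, Delgado and Varga, by date of consecration or institution (later first): Eriksen (14 Nov 2001) before Delgado and Varga (28 Sep 1996).
Delgado and Varga both have years in holy orders 13 years, so the next rule applies.
Among Delgado and Varga, alphabetically by surname: Delgado before Varga.
Quinn and Lund are each a member of the cathedral chapter, so the next rule applies.
Quinn and Lund both have date of consecration or institution 6 Jul 2005, so the next rule applies.
Among Quinn and Lund, by years in holy orders (lower first): Quinn (18 years) before Lund (21 years).
Full order: Eriksen, Delgado, Varga, Quinn, Lund, Horvat.

Eriksen, Delgado, Varga, Quinn, Lund, Horvat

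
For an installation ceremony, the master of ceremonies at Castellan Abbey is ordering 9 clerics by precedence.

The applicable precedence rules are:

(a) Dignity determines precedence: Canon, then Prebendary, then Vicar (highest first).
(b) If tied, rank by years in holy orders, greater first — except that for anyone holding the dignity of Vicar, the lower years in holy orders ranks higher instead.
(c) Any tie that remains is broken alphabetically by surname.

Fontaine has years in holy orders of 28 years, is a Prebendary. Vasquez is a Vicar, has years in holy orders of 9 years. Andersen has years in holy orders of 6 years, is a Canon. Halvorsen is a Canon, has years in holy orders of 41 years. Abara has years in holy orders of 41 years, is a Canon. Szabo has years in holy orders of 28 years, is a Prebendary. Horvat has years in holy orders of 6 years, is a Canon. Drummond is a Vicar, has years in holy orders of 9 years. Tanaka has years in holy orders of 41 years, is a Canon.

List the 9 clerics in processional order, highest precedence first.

By dignity: Abara, Halvorsen, Tanaka, Andersen and Horvat (Canon); then Fontaine and Szabo (Prebendary); then Drummond and Vasquez (Vicar).
Among Abara, Halvorsen, Tanaka, Andersen and Horvat, by years in holy orders (higher first): Abara, Halvorsen and Tanaka (41 years) before Andersen and Horvat (6 years).
Among Abara, Halvorsen and Tanaka, alphabetically by surname: Abara before Halvorsen before Tanaka.
Among Andersen and Horvat, alphabetically by surname: Andersen before Horvat.
Fontaine and Szabo both have years in holy orders 28 years, so the next rule applies.
Among Fontaine and Szabo, alphabetically by surname: Fontaine before Szabo.
Drummond and Vasquez both have years in holy orders 9 years, so the next rule applies.
Among Drummond and Vasquez, alphabetically by surname: Drummond before Vasquez.
Full order: Abara, Halvorsen, Tanaka, Andersen, Horvat, Fontaine, Szabo, Drummond, Vasquez.

Abara, Halvorsen, Tanaka, Andersen, Horvat, Fontaine, Szabo, Drummond, Vasquez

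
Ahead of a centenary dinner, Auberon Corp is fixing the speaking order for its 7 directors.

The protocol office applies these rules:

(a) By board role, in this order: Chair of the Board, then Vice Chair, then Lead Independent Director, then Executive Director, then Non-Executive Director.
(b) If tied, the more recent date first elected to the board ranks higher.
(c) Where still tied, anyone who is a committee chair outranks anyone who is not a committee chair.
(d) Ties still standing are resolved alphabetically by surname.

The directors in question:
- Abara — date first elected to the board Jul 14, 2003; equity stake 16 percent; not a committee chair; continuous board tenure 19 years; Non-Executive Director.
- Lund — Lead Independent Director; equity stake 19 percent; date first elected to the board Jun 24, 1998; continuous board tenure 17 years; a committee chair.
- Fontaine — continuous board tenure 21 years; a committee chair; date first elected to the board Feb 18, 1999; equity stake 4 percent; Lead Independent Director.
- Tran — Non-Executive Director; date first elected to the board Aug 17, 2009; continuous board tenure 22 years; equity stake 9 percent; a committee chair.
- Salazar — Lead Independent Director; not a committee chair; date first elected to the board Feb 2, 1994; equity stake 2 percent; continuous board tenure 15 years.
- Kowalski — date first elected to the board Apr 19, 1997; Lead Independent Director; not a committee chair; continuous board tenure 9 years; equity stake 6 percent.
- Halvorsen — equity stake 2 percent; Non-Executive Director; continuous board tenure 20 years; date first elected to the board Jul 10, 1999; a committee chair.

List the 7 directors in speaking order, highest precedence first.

Fontaine, Lund, Kowalski, Salazar, Tran, Abara, Halvorsen

By board role: Fontaine, Lund, Kowalski and Salazar (Lead Independent Director); then Tran, Abara and Halvorsen (Non-Executive Director).
Among Fontaine, Lund, Kowalski and Salazar, by date first elected to the board (later first): Fontaine (Feb 18, 1999) before Lund (Jun 24, 1998) before Kowalski (Apr 19, 1997) before Salazar (Feb 2, 1994).
Among Tran, Abara and Halvorsen, by date first elected to the board (later first): Tran (Aug 17, 2009) before Abara (Jul 14, 2003) before Halvorsen (Jul 10, 1999).
Full order: Fontaine, Lund, Kowalski, Salazar, Tran, Abara, Halvorsen.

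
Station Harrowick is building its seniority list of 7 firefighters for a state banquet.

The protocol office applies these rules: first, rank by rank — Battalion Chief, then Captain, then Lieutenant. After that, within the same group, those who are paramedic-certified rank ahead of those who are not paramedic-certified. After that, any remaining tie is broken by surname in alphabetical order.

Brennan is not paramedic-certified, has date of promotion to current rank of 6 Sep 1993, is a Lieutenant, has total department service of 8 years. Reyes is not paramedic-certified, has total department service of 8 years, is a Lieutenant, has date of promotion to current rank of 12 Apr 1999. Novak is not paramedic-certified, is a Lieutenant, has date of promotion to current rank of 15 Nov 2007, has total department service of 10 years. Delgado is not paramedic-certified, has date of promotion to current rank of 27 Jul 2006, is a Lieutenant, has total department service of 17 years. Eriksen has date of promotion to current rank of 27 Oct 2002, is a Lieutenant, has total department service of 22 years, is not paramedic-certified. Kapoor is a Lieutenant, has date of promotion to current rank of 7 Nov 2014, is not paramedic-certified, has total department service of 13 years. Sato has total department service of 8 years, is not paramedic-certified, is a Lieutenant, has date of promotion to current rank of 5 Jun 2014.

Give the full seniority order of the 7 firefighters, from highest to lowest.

By rank: Brennan, Delgado, Eriksen, Kapoor, Novak, Reyes and Sato (Lieutenant).
Brennan, Delgado, Eriksen, Kapoor, Novak, Reyes and Sato are each not paramedic-certified, so the next rule applies.
Among Brennan, Delgado, Eriksen, Kapoor, Novak, Reyes and Sato, alphabetically by surname: Brennan before Delgado before Eriksen before Kapoor before Novak before Reyes before Sato.
Full order: Brennan, Delgado, Eriksen, Kapoor, Novak, Reyes, Sato.

Brennan, Delgado, Eriksen, Kapoor, Novak, Reyes, Sato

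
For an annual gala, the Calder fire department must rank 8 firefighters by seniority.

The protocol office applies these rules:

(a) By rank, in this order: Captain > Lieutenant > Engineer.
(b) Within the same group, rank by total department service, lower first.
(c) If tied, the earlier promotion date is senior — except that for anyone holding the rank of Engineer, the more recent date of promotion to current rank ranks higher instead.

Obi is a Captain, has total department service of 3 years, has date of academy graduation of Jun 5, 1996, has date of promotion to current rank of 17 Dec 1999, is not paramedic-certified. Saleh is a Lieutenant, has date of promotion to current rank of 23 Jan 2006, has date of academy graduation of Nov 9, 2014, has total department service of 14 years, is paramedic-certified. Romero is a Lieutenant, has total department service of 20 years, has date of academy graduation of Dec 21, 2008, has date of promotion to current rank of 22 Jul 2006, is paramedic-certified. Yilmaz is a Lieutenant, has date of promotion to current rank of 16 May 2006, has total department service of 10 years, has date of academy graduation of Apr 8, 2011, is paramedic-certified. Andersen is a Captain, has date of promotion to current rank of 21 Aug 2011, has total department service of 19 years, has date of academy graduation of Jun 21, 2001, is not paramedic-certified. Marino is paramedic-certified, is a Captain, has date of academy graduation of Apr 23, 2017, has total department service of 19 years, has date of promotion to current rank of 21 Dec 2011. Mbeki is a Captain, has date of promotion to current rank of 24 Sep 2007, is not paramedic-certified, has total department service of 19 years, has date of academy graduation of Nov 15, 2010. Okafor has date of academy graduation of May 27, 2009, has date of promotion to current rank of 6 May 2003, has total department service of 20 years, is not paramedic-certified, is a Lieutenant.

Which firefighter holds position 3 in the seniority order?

Andersen

By rank: Obi, Mbeki, Andersen and Marino (Captain); then Yilmaz, Saleh, Okafor and Romero (Lieutenant).
Among Obi, Mbeki, Andersen and Marino, by total department service (lower first): Obi (3 years) before Mbeki, Andersen and Marino (19 years).
Among Mbeki, Andersen and Marino, by date of promotion to current rank (earlier first): Mbeki (24 Sep 2007) before Andersen (21 Aug 2011) before Marino (21 Dec 2011).
Among Yilmaz, Saleh, Okafor and Romero, by total department service (lower first): Yilmaz (10 years) before Saleh (14 years) before Okafor and Romero (20 years).
Among Okafor and Romero, by date of promotion to current rank (earlier first): Okafor (6 May 2003) before Romero (22 Jul 2006).
Order: Obi, Mbeki, Andersen, Marino, Yilmaz, Saleh, Okafor, Romero.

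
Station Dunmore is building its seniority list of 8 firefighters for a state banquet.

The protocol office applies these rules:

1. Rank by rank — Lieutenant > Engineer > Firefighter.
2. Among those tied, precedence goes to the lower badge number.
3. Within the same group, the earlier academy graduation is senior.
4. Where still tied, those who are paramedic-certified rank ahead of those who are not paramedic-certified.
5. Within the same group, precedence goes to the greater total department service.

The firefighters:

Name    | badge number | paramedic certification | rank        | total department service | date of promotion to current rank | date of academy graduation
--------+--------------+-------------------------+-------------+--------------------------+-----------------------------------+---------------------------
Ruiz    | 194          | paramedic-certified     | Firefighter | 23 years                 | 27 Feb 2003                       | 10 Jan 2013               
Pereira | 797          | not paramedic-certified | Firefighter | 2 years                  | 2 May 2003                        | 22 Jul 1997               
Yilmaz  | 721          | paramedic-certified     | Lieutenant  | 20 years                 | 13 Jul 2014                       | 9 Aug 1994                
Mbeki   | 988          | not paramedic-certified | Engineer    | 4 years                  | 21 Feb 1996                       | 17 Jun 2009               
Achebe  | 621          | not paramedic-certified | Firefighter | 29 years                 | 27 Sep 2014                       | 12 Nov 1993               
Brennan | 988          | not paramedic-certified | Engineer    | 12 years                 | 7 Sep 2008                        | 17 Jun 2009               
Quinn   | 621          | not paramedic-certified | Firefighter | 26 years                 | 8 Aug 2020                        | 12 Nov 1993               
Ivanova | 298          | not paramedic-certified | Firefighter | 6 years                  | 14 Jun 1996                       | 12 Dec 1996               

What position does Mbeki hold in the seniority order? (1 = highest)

3

By rank: Yilmaz (Lieutenant); then Brennan and Mbeki (Engineer); then Ruiz, Ivanova, Achebe, Quinn and Pereira (Firefighter).
Brennan and Mbeki both have badge number 988, so the next rule applies.
Brennan and Mbeki both have date of academy graduation 17 Jun 2009, so the next rule applies.
Brennan and Mbeki are each not paramedic-certified, so the next rule applies.
Among Brennan and Mbeki, by total department service (higher first): Brennan (12 years) before Mbeki (4 years).
Among Ruiz, Ivanova, Achebe, Quinn and Pereira, by badge number (lower first): Ruiz (194) before Ivanova (298) before Achebe and Quinn (621) before Pereira (797).
Achebe and Quinn both have date of academy graduation 12 Nov 1993, so the next rule applies.
Achebe and Quinn are each not paramedic-certified, so the next rule applies.
Among Achebe and Quinn, by total department service (higher first): Achebe (29 years) before Quinn (26 years).
Order: Yilmaz, Brennan, Mbeki, Ruiz, Ivanova, Achebe, Quinn, Pereira. So position 3.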